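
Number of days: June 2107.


Month: June (month 6)
June has 30 days

30 days


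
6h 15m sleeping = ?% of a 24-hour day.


Time: 375 minutes
Day: 1440 minutes
Percentage = (375/1440) × 100 ≈ 26.0%

26.0%


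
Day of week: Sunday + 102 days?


Start: Sunday (index 6)
(6 + 102) mod 7
= 108 mod 7
= 3
Index 3 → Thursday

Thursday


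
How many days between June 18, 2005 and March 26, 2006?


281 days

From June 18, 2005 to March 26, 2006
Rest of June 2005: 30 - 18 = 12
Full months: July 31, August 31, September 30, October 31, November 30, December 31, January 31, February 2006 28
Days into March 2006: 26
Total = 12 + 31 + 31 + 30 + 31 + 30 + 31 + 31 + 28 + 26 = 281 days


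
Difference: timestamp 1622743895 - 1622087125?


Difference = 1622743895 - 1622087125 = 656770 seconds
In hours: 656770 / 3600 ≈ 182.4
In days: 656770 / 86400 ≈ 7.60

656770 seconds (182.4 hours / 7.60 days)


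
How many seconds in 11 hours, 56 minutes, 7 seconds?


Hours: 11 × 3600 = 39600
Minutes: 56 × 60 = 3360
Seconds: 7
Total = 39600 + 3360 + 7 = 42967

42967 seconds


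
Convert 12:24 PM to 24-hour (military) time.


12:24

Input: 12:24 PM
12 PM → 12 (noon)


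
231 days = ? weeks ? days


33 weeks 0 days

Weeks: 231 ÷ 7 = 33 remainder 0


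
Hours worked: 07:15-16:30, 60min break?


Total time = (16×60+30) - (7×60+15)
= 990 - 435 = 555 min
Minus break: 555 - 60 = 495 min
= 8h 15m

8h 15m (495 minutes)


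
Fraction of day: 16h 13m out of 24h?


Total minutes: 16×60 + 13 = 973
Day = 24×60 = 1440 minutes
Fraction = 973/1440 ≈ 0.6757
As a percentage: 973/1440 × 100 ≈ 67.57%

0.6757 (67.57%)


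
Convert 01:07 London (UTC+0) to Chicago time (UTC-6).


Time difference = UTC-6 - UTC+0 = -6 hours
New hour = (1 -6) mod 24
= -5 mod 24 = 19
Minutes unchanged → 19:07; -5 < 0 → previous day

19:07 (previous day)


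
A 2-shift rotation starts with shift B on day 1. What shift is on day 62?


Shift A

Shifts: A, B
Start: B (index 1)
Day 62: (1 + 62 - 1) mod 2
= 62 mod 2
= 0
Index 0 → shift A


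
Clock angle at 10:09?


Hour hand = 10×30 + 9×0.5 = 304.5°
Minute hand = 9×6 = 54°
Difference = |304.5 - 54| = 250.5°
Since > 180°: 360 - 250.5 = 109.5°

109.5°


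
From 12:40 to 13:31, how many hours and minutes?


0h 51m

End time in minutes: 13×60 + 31 = 811
Start time in minutes: 12×60 + 40 = 760
Difference = 811 - 760 = 51 minutes
= 0 hours 51 minutes


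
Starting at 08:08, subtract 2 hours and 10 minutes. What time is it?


05:58

Start: 488 minutes from midnight
Subtract: 130 minutes
Remaining: 488 - 130 = 358
Hours: 5, Minutes: 58


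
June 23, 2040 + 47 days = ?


Start: June 23, 2040
Add 47 days
June 23 → July 1: 30 - 23 + 1 = 8 days (47 - 8 = 39 left)
July 1 → August 1: 31 - 1 + 1 = 31 days (39 - 31 = 8 left)
August 1 + 8 = August 9, 2040

August 9, 2040


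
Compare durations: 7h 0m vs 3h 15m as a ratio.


Duration 1: 420 minutes
Duration 2: 195 minutes
Ratio = 420:195
GCD = 15
Simplified = 28:13
As a decimal: 28/13 ≈ 2.15

28:13 (2.15)


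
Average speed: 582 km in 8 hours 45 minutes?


Distance: 582 km
Time: 8h 45m = 525 min = 525/60 = 35/4 hours
Speed = 582 ÷ (35/4) = 582 × 4 / 35 = 2328/35 ≈ 66.5 km/h

66.5 km/h


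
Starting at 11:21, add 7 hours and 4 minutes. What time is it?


Start: 681 minutes from midnight
Add: 424 minutes
Total: 1105 minutes
Hours: 1105 ÷ 60 = 18 remainder 25

18:25


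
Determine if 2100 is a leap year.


Rules: divisible by 4 AND (not by 100 OR by 400)
2100 ÷ 4 = 525 exactly → divisible by 4
2100 ÷ 100 = 21 exactly → divisible by 100
2100 ÷ 400 = 5 remainder 100 → not divisible by 400
Divisible by 100 but not by 400 → not a leap year

No


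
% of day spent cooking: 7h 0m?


29.2%

Time: 420 minutes
Day: 1440 minutes
Percentage = (420/1440) × 100 ≈ 29.2%


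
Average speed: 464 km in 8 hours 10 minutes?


56.8 km/h

Distance: 464 km
Time: 8h 10m = 490 min = 490/60 = 49/6 hours
Speed = 464 ÷ (49/6) = 464 × 6 / 49 = 2784/49 ≈ 56.8 km/h


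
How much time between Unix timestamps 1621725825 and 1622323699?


597874 seconds (166.1 hours / 6.92 days)

Difference = 1622323699 - 1621725825 = 597874 seconds
In hours: 597874 / 3600 ≈ 166.1
In days: 597874 / 86400 ≈ 6.92


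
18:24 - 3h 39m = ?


14:45

Start: 1104 minutes from midnight
Subtract: 219 minutes
Remaining: 1104 - 219 = 885
Hours: 14, Minutes: 45


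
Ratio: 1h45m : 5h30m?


7:22 (0.32)

Duration 1: 105 minutes
Duration 2: 330 minutes
Ratio = 105:330
GCD = 15
Simplified = 7:22
As a decimal: 7/22 ≈ 0.32


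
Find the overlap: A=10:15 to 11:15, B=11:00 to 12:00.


Meeting A: 615-675 (in minutes from midnight)
Meeting B: 660-720
Overlap start = max(615, 660) = 660
Overlap end = min(675, 720) = 675
Overlap = max(0, 675 - 660) = 15 min

15 minutes


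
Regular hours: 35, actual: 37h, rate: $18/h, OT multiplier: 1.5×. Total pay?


$684.00

Regular: 35h × $18 = $630.00
Overtime: 37 - 35 = 2h
OT pay: 2h × $18 × 1.5 = $54.00
Total = $630.00 + $54.00 = $684.00


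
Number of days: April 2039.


Month: April (month 4)
April has 30 days

30 days


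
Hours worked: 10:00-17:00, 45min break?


Total time = (17×60+0) - (10×60+0)
= 1020 - 600 = 420 min
Minus break: 420 - 45 = 375 min
= 6h 15m

6h 15m (375 minutes)


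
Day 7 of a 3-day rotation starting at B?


Shift B

Shifts: A, B, C
Start: B (index 1)
Day 7: (1 + 7 - 1) mod 3
= 7 mod 3
= 1
Index 1 → shift B


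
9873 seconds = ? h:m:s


2h 44m 33s

Hours: 9873 ÷ 3600 = 2 remainder 2673
Minutes: 2673 ÷ 60 = 44 remainder 33
Seconds: 33


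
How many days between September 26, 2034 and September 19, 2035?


358 days

From September 26, 2034 to September 19, 2035
Rest of September 2034: 30 - 26 = 4
Full months: October 31, November 30, December 31, January 31, February 2035 28, March 31, April 30, May 31, June 30, July 31, August 31
Days into September 2035: 19
Total = 4 + 31 + 30 + 31 + 31 + 28 + 31 + 30 + 31 + 30 + 31 + 31 + 19 = 358 days


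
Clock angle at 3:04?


68.0°

Hour hand = 3×30 + 4×0.5 = 92.0°
Minute hand = 4×6 = 24°
Difference = |92.0 - 24| = 68.0°


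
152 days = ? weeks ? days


Weeks: 152 ÷ 7 = 21 remainder 5

21 weeks 5 days


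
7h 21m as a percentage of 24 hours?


0.3063 (30.63%)

Total minutes: 7×60 + 21 = 441
Day = 24×60 = 1440 minutes
Fraction = 441/1440 ≈ 0.3063
As a percentage: 441/1440 × 100 ≈ 30.63%


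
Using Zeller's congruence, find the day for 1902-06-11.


Zeller's congruence:
q=11, m=6, k=2, j=19
h = (11 + ⌊13×7/5⌋ + 2 + ⌊2/4⌋ + ⌊19/4⌋ - 2×19) mod 7
= (11 + 18 + 2 + 0 + 4 - 38) mod 7
= -3 mod 7 = 4
h=4 → Wednesday

Wednesday


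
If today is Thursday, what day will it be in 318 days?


Start: Thursday (index 3)
(3 + 318) mod 7
= 321 mod 7
= 6
Index 6 → Sunday

Sunday


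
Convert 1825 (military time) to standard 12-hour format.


Hour: 18
18 - 12 = 6 → PM

6:25 PM


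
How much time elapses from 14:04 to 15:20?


End time in minutes: 15×60 + 20 = 920
Start time in minutes: 14×60 + 4 = 844
Difference = 920 - 844 = 76 minutes
= 1 hours 16 minutes

1h 16m


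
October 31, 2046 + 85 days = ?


January 24, 2047

Start: October 31, 2046
Add 85 days
October 31 → November 1: 31 - 31 + 1 = 1 days (85 - 1 = 84 left)
November 1 → December 1: 30 - 1 + 1 = 30 days (84 - 30 = 54 left)
December 1 → January 1: 31 - 1 + 1 = 31 days (54 - 31 = 23 left)
January 1 + 23 = January 24, 2047


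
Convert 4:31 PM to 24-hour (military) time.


Input: 4:31 PM
PM: 4 + 12 = 16

16:31


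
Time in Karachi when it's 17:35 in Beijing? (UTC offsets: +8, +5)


Time difference = UTC+5 - UTC+8 = -3 hours
New hour = (17 -3) mod 24
= 14 mod 24 = 14
Minutes unchanged → 14:35

14:35


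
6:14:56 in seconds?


Hours: 6 × 3600 = 21600
Minutes: 14 × 60 = 840
Seconds: 56
Total = 21600 + 840 + 56 = 22496

22496 seconds


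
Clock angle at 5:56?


158.0°

Hour hand = 5×30 + 56×0.5 = 178.0°
Minute hand = 56×6 = 336°
Difference = |178.0 - 336| = 158.0°


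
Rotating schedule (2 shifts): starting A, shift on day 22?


Shift B

Shifts: A, B
Start: A (index 0)
Day 22: (0 + 22 - 1) mod 2
= 21 mod 2
= 1
Index 1 → shift B


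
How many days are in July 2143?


31 days

Month: July (month 7)
July has 31 days


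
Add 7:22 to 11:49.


Start: 709 minutes from midnight
Add: 442 minutes
Total: 1151 minutes
Hours: 1151 ÷ 60 = 19 remainder 11

19:11


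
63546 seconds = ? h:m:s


Hours: 63546 ÷ 3600 = 17 remainder 2346
Minutes: 2346 ÷ 60 = 39 remainder 6
Seconds: 6

17h 39m 6s


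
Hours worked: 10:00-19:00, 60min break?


Total time = (19×60+0) - (10×60+0)
= 1140 - 600 = 540 min
Minus break: 540 - 60 = 480 min
= 8h 0m

8h 0m (480 minutes)


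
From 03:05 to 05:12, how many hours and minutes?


2h 7m

End time in minutes: 5×60 + 12 = 312
Start time in minutes: 3×60 + 5 = 185
Difference = 312 - 185 = 127 minutes
= 2 hours 7 minutes


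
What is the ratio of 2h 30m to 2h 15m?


10:9 (1.11)

Duration 1: 150 minutes
Duration 2: 135 minutes
Ratio = 150:135
GCD = 15
Simplified = 10:9
As a decimal: 10/9 ≈ 1.11


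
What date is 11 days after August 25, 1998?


Start: August 25, 1998
Add 11 days
August 25 → September 1: 31 - 25 + 1 = 7 days (11 - 7 = 4 left)
September 1 + 4 = September 5, 1998

September 5, 1998


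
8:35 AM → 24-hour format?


08:35

Input: 8:35 AM
AM hour stays: 8


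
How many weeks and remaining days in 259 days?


Weeks: 259 ÷ 7 = 37 remainder 0

37 weeks 0 days


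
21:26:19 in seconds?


Hours: 21 × 3600 = 75600
Minutes: 26 × 60 = 1560
Seconds: 19
Total = 75600 + 1560 + 19 = 77179

77179 seconds


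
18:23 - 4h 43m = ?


Start: 1103 minutes from midnight
Subtract: 283 minutes
Remaining: 1103 - 283 = 820
Hours: 13, Minutes: 40

13:40


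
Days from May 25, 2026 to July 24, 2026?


From May 25, 2026 to July 24, 2026
Rest of May 2026: 31 - 25 = 6
Full months: June 30
Days into July 2026: 24
Total = 6 + 30 + 24 = 60 days

60 days


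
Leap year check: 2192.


Rules: divisible by 4 AND (not by 100 OR by 400)
2192 ÷ 4 = 548 exactly → divisible by 4
2192 ÷ 100 = 21 remainder 92 → not divisible by 100
Divisible by 4 but not by 100 → leap year

Yes


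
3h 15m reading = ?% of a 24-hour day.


13.5%

Time: 195 minutes
Day: 1440 minutes
Percentage = (195/1440) × 100 ≈ 13.5%


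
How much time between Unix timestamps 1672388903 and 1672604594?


215691 seconds (59.9 hours / 2.50 days)

Difference = 1672604594 - 1672388903 = 215691 seconds
In hours: 215691 / 3600 ≈ 59.9
In days: 215691 / 86400 ≈ 2.50


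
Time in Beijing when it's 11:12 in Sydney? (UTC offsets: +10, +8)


Time difference = UTC+8 - UTC+10 = -2 hours
New hour = (11 -2) mod 24
= 9 mod 24 = 9
Minutes unchanged → 09:12

09:12


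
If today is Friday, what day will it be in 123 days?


Start: Friday (index 4)
(4 + 123) mod 7
= 127 mod 7
= 1
Index 1 → Tuesday

Tuesday


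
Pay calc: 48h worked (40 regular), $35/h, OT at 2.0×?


$1960.00

Regular: 40h × $35 = $1400.00
Overtime: 48 - 40 = 8h
OT pay: 8h × $35 × 2.0 = $560.00
Total = $1400.00 + $560.00 = $1960.00


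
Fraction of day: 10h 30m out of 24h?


0.4375 (43.75%)

Total minutes: 10×60 + 30 = 630
Day = 24×60 = 1440 minutes
Fraction = 630/1440 = 0.4375
As a percentage: 630/1440 × 100 = 43.75%


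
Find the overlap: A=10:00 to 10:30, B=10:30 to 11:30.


0 minutes

Meeting A: 600-630 (in minutes from midnight)
Meeting B: 630-690
Overlap start = max(600, 630) = 630
Overlap end = min(630, 690) = 630
Overlap = max(0, 630 - 630) = 0 min


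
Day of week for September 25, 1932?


Zeller's congruence:
q=25, m=9, k=32, j=19
h = (25 + ⌊13×10/5⌋ + 32 + ⌊32/4⌋ + ⌊19/4⌋ - 2×19) mod 7
= (25 + 26 + 32 + 8 + 4 - 38) mod 7
= 57 mod 7 = 1
h=1 → Sunday

Sunday


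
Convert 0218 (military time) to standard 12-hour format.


2:18 AM

Hour: 2
2 < 12 → AM


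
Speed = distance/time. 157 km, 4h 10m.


Distance: 157 km
Time: 4h 10m = 250 min = 250/60 = 25/6 hours
Speed = 157 ÷ (25/6) = 157 × 6 / 25 = 942/25 ≈ 37.7 km/h

37.7 km/h


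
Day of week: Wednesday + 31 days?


Start: Wednesday (index 2)
(2 + 31) mod 7
= 33 mod 7
= 5
Index 5 → Saturday

Saturday


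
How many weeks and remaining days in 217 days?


Weeks: 217 ÷ 7 = 31 remainder 0

31 weeks 0 days


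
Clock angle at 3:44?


Hour hand = 3×30 + 44×0.5 = 112.0°
Minute hand = 44×6 = 264°
Difference = |112.0 - 264| = 152.0°

152.0°


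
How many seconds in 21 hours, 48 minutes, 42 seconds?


Hours: 21 × 3600 = 75600
Minutes: 48 × 60 = 2880
Seconds: 42
Total = 75600 + 2880 + 42 = 78522

78522 seconds


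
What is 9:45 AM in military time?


09:45

Input: 9:45 AM
AM hour stays: 9


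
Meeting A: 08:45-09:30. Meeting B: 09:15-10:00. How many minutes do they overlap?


15 minutes

Meeting A: 525-570 (in minutes from midnight)
Meeting B: 555-600
Overlap start = max(525, 555) = 555
Overlap end = min(570, 600) = 570
Overlap = max(0, 570 - 555) = 15 min


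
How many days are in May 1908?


31 days

Month: May (month 5)
May has 31 days


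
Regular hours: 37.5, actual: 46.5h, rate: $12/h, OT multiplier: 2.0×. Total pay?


$666.00

Regular: 37.5h × $12 = $450.00
Overtime: 46.5 - 37.5 = 9.0h
OT pay: 9.0h × $12 × 2.0 = $216.00
Total = $450.00 + $216.00 = $666.00


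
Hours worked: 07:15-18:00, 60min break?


Total time = (18×60+0) - (7×60+15)
= 1080 - 435 = 645 min
Minus break: 645 - 60 = 585 min
= 9h 45m

9h 45m (585 minutes)


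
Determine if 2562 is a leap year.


No

Rules: divisible by 4 AND (not by 100 OR by 400)
2562 ÷ 4 = 640 remainder 2 → not divisible by 4
Not divisible by 4 → not a leap year


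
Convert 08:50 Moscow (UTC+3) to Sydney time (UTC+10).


15:50

Time difference = UTC+10 - UTC+3 = +7 hours
New hour = (8 + 7) mod 24
= 15 mod 24 = 15
Minutes unchanged → 15:50


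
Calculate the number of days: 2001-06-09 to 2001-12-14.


188 days

From June 9, 2001 to December 14, 2001
Rest of June 2001: 30 - 9 = 21
Full months: July 31, August 31, September 30, October 31, November 30
Days into December 2001: 14
Total = 21 + 31 + 31 + 30 + 31 + 30 + 14 = 188 days


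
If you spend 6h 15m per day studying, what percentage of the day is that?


26.0%

Time: 375 minutes
Day: 1440 minutes
Percentage = (375/1440) × 100 ≈ 26.0%


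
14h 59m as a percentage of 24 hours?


Total minutes: 14×60 + 59 = 899
Day = 24×60 = 1440 minutes
Fraction = 899/1440 ≈ 0.6243
As a percentage: 899/1440 × 100 ≈ 62.43%

0.6243 (62.43%)


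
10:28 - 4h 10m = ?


Start: 628 minutes from midnight
Subtract: 250 minutes
Remaining: 628 - 250 = 378
Hours: 6, Minutes: 18

06:18


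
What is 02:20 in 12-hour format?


Hour: 2
2 < 12 → AM

2:20 AM


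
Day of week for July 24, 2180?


Zeller's congruence:
q=24, m=7, k=80, j=21
h = (24 + ⌊13×8/5⌋ + 80 + ⌊80/4⌋ + ⌊21/4⌋ - 2×21) mod 7
= (24 + 20 + 80 + 20 + 5 - 42) mod 7
= 107 mod 7 = 2
h=2 → Monday

Monday


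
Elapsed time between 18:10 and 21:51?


End time in minutes: 21×60 + 51 = 1311
Start time in minutes: 18×60 + 10 = 1090
Difference = 1311 - 1090 = 221 minutes
= 3 hours 41 minutes

3h 41m


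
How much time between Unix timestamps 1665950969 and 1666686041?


Difference = 1666686041 - 1665950969 = 735072 seconds
In hours: 735072 / 3600 ≈ 204.2
In days: 735072 / 86400 ≈ 8.51

735072 seconds (204.2 hours / 8.51 days)


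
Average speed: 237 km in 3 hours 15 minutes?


72.9 km/h

Distance: 237 km
Time: 3h 15m = 195 min = 195/60 = 13/4 hours
Speed = 237 ÷ (13/4) = 237 × 4 / 13 = 948/13 ≈ 72.9 km/h


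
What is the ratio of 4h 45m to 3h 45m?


19:15 (1.27)

Duration 1: 285 minutes
Duration 2: 225 minutes
Ratio = 285:225
GCD = 15
Simplified = 19:15
As a decimal: 19/15 ≈ 1.27


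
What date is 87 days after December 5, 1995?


Start: December 5, 1995
Add 87 days
December 5 → January 1: 31 - 5 + 1 = 27 days (87 - 27 = 60 left)
January 1 → February 1: 31 - 1 + 1 = 31 days (60 - 31 = 29 left)
February 1 → March 1: 29 - 1 + 1 = 29 days (29 - 29 = 0 left)
Land exactly on March 1, 1996

March 1, 1996


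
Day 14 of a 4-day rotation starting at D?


Shifts: A, B, C, D
Start: D (index 3)
Day 14: (3 + 14 - 1) mod 4
= 16 mod 4
= 0
Index 0 → shift A

Shift A


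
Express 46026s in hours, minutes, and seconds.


12h 47m 6s

Hours: 46026 ÷ 3600 = 12 remainder 2826
Minutes: 2826 ÷ 60 = 47 remainder 6
Seconds: 6


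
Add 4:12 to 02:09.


06:21

Start: 129 minutes from midnight
Add: 252 minutes
Total: 381 minutes
Hours: 381 ÷ 60 = 6 remainder 21


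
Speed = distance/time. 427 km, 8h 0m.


53.4 km/h

Distance: 427 km
Time: 8 hours
Speed = 427 / 8 ≈ 53.4 km/h


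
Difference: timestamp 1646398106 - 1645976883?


421223 seconds (117.0 hours / 4.88 days)

Difference = 1646398106 - 1645976883 = 421223 seconds
In hours: 421223 / 3600 ≈ 117.0
In days: 421223 / 86400 ≈ 4.88


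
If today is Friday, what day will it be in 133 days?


Friday

Start: Friday (index 4)
(4 + 133) mod 7
= 137 mod 7
= 4
Index 4 → Friday


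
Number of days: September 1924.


Month: September (month 9)
September has 30 days

30 days


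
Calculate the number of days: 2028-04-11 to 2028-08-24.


135 days

From April 11, 2028 to August 24, 2028
Rest of April 2028: 30 - 11 = 19
Full months: May 31, June 30, July 31
Days into August 2028: 24
Total = 19 + 31 + 30 + 31 + 24 = 135 days


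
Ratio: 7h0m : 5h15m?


4:3 (1.33)

Duration 1: 420 minutes
Duration 2: 315 minutes
Ratio = 420:315
GCD = 105
Simplified = 4:3
As a decimal: 4/3 ≈ 1.33


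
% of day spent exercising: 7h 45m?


Time: 465 minutes
Day: 1440 minutes
Percentage = (465/1440) × 100 ≈ 32.3%

32.3%


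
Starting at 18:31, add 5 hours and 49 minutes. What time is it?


Start: 1111 minutes from midnight
Add: 349 minutes
Total: 1460 minutes
Hours: 1460 ÷ 60 = 24 remainder 20
24 ≥ 24 → 24 - 24 = 0 (next day)

00:20 (next day)


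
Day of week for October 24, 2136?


Zeller's congruence:
q=24, m=10, k=36, j=21
h = (24 + ⌊13×11/5⌋ + 36 + ⌊36/4⌋ + ⌊21/4⌋ - 2×21) mod 7
= (24 + 28 + 36 + 9 + 5 - 42) mod 7
= 60 mod 7 = 4
h=4 → Wednesday

Wednesday


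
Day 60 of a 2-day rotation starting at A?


Shift B

Shifts: A, B
Start: A (index 0)
Day 60: (0 + 60 - 1) mod 2
= 59 mod 2
= 1
Index 1 → shift B


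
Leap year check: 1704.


Yes

Rules: divisible by 4 AND (not by 100 OR by 400)
1704 ÷ 4 = 426 exactly → divisible by 4
1704 ÷ 100 = 17 remainder 4 → not divisible by 100
Divisible by 4 but not by 100 → leap year


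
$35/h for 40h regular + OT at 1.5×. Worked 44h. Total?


Regular: 40h × $35 = $1400.00
Overtime: 44 - 40 = 4h
OT pay: 4h × $35 × 1.5 = $210.00
Total = $1400.00 + $210.00 = $1610.00

$1610.00


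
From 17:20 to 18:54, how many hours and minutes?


End time in minutes: 18×60 + 54 = 1134
Start time in minutes: 17×60 + 20 = 1040
Difference = 1134 - 1040 = 94 minutes
= 1 hours 34 minutes

1h 34m


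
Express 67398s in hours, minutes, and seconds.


Hours: 67398 ÷ 3600 = 18 remainder 2598
Minutes: 2598 ÷ 60 = 43 remainder 18
Seconds: 18

18h 43m 18s


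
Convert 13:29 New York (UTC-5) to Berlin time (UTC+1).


19:29

Time difference = UTC+1 - UTC-5 = +6 hours
New hour = (13 + 6) mod 24
= 19 mod 24 = 19
Minutes unchanged → 19:29


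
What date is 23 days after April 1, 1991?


Start: April 1, 1991
Add 23 days
April 1 + 23 = April 24, 1991

April 24, 1991


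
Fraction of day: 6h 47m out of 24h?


Total minutes: 6×60 + 47 = 407
Day = 24×60 = 1440 minutes
Fraction = 407/1440 ≈ 0.2826
As a percentage: 407/1440 × 100 ≈ 28.26%

0.2826 (28.26%)


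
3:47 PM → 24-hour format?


Input: 3:47 PM
PM: 3 + 12 = 15

15:47


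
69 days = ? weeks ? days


9 weeks 6 days

Weeks: 69 ÷ 7 = 9 remainder 6


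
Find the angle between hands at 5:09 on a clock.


100.5°

Hour hand = 5×30 + 9×0.5 = 154.5°
Minute hand = 9×6 = 54°
Difference = |154.5 - 54| = 100.5°


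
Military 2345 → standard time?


Hour: 23
23 - 12 = 11 → PM

11:45 PM


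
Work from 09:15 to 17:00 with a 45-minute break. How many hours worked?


7h 0m (420 minutes)

Total time = (17×60+0) - (9×60+15)
= 1020 - 555 = 465 min
Minus break: 465 - 45 = 420 min
= 7h 0m


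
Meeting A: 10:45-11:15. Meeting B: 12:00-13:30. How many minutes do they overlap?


0 minutes

Meeting A: 645-675 (in minutes from midnight)
Meeting B: 720-810
Overlap start = max(645, 720) = 720
Overlap end = min(675, 810) = 675
Overlap = max(0, 675 - 720) = 0 min


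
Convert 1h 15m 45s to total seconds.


Hours: 1 × 3600 = 3600
Minutes: 15 × 60 = 900
Seconds: 45
Total = 3600 + 900 + 45 = 4545

4545 seconds


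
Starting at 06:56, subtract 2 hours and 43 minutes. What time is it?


04:13

Start: 416 minutes from midnight
Subtract: 163 minutes
Remaining: 416 - 163 = 253
Hours: 4, Minutes: 13


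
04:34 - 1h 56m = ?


02:38

Start: 274 minutes from midnight
Subtract: 116 minutes
Remaining: 274 - 116 = 158
Hours: 2, Minutes: 38


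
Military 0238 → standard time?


2:38 AM

Hour: 2
2 < 12 → AM


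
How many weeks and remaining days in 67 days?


9 weeks 4 days

Weeks: 67 ÷ 7 = 9 remainder 4


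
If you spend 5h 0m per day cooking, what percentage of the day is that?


20.8%

Time: 300 minutes
Day: 1440 minutes
Percentage = (300/1440) × 100 ≈ 20.8%


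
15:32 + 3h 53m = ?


19:25

Start: 932 minutes from midnight
Add: 233 minutes
Total: 1165 minutes
Hours: 1165 ÷ 60 = 19 remainder 25


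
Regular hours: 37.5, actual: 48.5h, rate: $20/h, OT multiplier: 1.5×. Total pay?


Regular: 37.5h × $20 = $750.00
Overtime: 48.5 - 37.5 = 11.0h
OT pay: 11.0h × $20 × 1.5 = $330.00
Total = $750.00 + $330.00 = $1080.00

$1080.00


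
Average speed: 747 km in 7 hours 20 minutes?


Distance: 747 km
Time: 7h 20m = 440 min = 440/60 = 22/3 hours
Speed = 747 ÷ (22/3) = 747 × 3 / 22 = 2241/22 ≈ 101.9 km/h

101.9 km/h


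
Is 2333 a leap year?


Rules: divisible by 4 AND (not by 100 OR by 400)
2333 ÷ 4 = 583 remainder 1 → not divisible by 4
Not divisible by 4 → not a leap year

No


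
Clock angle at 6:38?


29.0°

Hour hand = 6×30 + 38×0.5 = 199.0°
Minute hand = 38×6 = 228°
Difference = |199.0 - 228| = 29.0°


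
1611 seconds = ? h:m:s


0h 26m 51s

Hours: 1611 ÷ 3600 = 0 remainder 1611
Minutes: 1611 ÷ 60 = 26 remainder 51
Seconds: 51


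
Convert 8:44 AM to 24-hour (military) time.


08:44

Input: 8:44 AM
AM hour stays: 8


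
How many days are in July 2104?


31 days

Month: July (month 7)
July has 31 days


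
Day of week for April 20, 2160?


Sunday

Zeller's congruence:
q=20, m=4, k=60, j=21
h = (20 + ⌊13×5/5⌋ + 60 + ⌊60/4⌋ + ⌊21/4⌋ - 2×21) mod 7
= (20 + 13 + 60 + 15 + 5 - 42) mod 7
= 71 mod 7 = 1
h=1 → Sunday


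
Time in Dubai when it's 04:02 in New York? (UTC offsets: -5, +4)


Time difference = UTC+4 - UTC-5 = +9 hours
New hour = (4 + 9) mod 24
= 13 mod 24 = 13
Minutes unchanged → 13:02

13:02


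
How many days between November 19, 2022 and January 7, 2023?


From November 19, 2022 to January 7, 2023
Rest of November 2022: 30 - 19 = 11
Full months: December 31
Days into January 2023: 7
Total = 11 + 31 + 7 = 49 days

49 days


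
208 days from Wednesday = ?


Monday

Start: Wednesday (index 2)
(2 + 208) mod 7
= 210 mod 7
= 0
Index 0 → Monday


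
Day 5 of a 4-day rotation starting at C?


Shifts: A, B, C, D
Start: C (index 2)
Day 5: (2 + 5 - 1) mod 4
= 6 mod 4
= 2
Index 2 → shift C

Shift C


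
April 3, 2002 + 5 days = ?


Start: April 3, 2002
Add 5 days
April 3 + 5 = April 8, 2002

April 8, 2002


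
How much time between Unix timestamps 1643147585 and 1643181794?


34209 seconds (9.5 hours / 0.40 days)

Difference = 1643181794 - 1643147585 = 34209 seconds
In hours: 34209 / 3600 ≈ 9.5
In days: 34209 / 86400 ≈ 0.40


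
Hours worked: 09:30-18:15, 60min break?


Total time = (18×60+15) - (9×60+30)
= 1095 - 570 = 525 min
Minus break: 525 - 60 = 465 min
= 7h 45m

7h 45m (465 minutes)


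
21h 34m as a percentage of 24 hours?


0.8986 (89.86%)

Total minutes: 21×60 + 34 = 1294
Day = 24×60 = 1440 minutes
Fraction = 1294/1440 ≈ 0.8986
As a percentage: 1294/1440 × 100 ≈ 89.86%


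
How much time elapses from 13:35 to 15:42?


2h 7m

End time in minutes: 15×60 + 42 = 942
Start time in minutes: 13×60 + 35 = 815
Difference = 942 - 815 = 127 minutes
= 2 hours 7 minutes


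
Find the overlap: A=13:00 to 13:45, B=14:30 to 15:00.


0 minutes

Meeting A: 780-825 (in minutes from midnight)
Meeting B: 870-900
Overlap start = max(780, 870) = 870
Overlap end = min(825, 900) = 825
Overlap = max(0, 825 - 870) = 0 min


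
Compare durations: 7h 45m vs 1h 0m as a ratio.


31:4 (7.75)

Duration 1: 465 minutes
Duration 2: 60 minutes
Ratio = 465:60
GCD = 15
Simplified = 31:4
As a decimal: 31/4 = 7.75


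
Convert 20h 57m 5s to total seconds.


Hours: 20 × 3600 = 72000
Minutes: 57 × 60 = 3420
Seconds: 5
Total = 72000 + 3420 + 5 = 75425

75425 seconds


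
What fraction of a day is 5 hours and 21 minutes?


Total minutes: 5×60 + 21 = 321
Day = 24×60 = 1440 minutes
Fraction = 321/1440 ≈ 0.2229
As a percentage: 321/1440 × 100 ≈ 22.29%

0.2229 (22.29%)


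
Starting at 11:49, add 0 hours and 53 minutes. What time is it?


12:42

Start: 709 minutes from midnight
Add: 53 minutes
Total: 762 minutes
Hours: 762 ÷ 60 = 12 remainder 42


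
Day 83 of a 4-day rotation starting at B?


Shifts: A, B, C, D
Start: B (index 1)
Day 83: (1 + 83 - 1) mod 4
= 83 mod 4
= 3
Index 3 → shift D

Shift D


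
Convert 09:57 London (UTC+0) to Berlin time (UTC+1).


10:57

Time difference = UTC+1 - UTC+0 = +1 hours
New hour = (9 + 1) mod 24
= 10 mod 24 = 10
Minutes unchanged → 10:57


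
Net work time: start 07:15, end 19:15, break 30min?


Total time = (19×60+15) - (7×60+15)
= 1155 - 435 = 720 min
Minus break: 720 - 30 = 690 min
= 11h 30m

11h 30m (690 minutes)


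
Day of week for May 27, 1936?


Wednesday

Zeller's congruence:
q=27, m=5, k=36, j=19
h = (27 + ⌊13×6/5⌋ + 36 + ⌊36/4⌋ + ⌊19/4⌋ - 2×19) mod 7
= (27 + 15 + 36 + 9 + 4 - 38) mod 7
= 53 mod 7 = 4
h=4 → Wednesday


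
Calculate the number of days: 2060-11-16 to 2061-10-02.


From November 16, 2060 to October 2, 2061
Rest of November 2060: 30 - 16 = 14
Full months: December 31, January 31, February 2061 28, March 31, April 30, May 31, June 30, July 31, August 31, September 30
Days into October 2061: 2
Total = 14 + 31 + 31 + 28 + 31 + 30 + 31 + 30 + 31 + 31 + 30 + 2 = 320 days

320 days


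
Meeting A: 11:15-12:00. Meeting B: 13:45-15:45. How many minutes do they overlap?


0 minutes

Meeting A: 675-720 (in minutes from midnight)
Meeting B: 825-945
Overlap start = max(675, 825) = 825
Overlap end = min(720, 945) = 720
Overlap = max(0, 720 - 825) = 0 min


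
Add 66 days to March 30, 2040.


Start: March 30, 2040
Add 66 days
March 30 → April 1: 31 - 30 + 1 = 2 days (66 - 2 = 64 left)
April 1 → May 1: 30 - 1 + 1 = 30 days (64 - 30 = 34 left)
May 1 → June 1: 31 - 1 + 1 = 31 days (34 - 31 = 3 left)
June 1 + 3 = June 4, 2040

June 4, 2040


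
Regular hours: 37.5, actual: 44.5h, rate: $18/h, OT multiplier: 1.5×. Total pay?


Regular: 37.5h × $18 = $675.00
Overtime: 44.5 - 37.5 = 7.0h
OT pay: 7.0h × $18 × 1.5 = $189.00
Total = $675.00 + $189.00 = $864.00

$864.00


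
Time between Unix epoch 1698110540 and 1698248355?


137815 seconds (38.3 hours / 1.60 days)

Difference = 1698248355 - 1698110540 = 137815 seconds
In hours: 137815 / 3600 ≈ 38.3
In days: 137815 / 86400 ≈ 1.60


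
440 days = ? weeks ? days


Weeks: 440 ÷ 7 = 62 remainder 6

62 weeks 6 days


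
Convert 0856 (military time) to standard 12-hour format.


8:56 AM

Hour: 8
8 < 12 → AM


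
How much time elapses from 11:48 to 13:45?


End time in minutes: 13×60 + 45 = 825
Start time in minutes: 11×60 + 48 = 708
Difference = 825 - 708 = 117 minutes
= 1 hours 57 minutes

1h 57m


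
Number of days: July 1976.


Month: July (month 7)
July has 31 days

31 days


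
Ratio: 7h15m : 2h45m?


29:11 (2.64)

Duration 1: 435 minutes
Duration 2: 165 minutes
Ratio = 435:165
GCD = 15
Simplified = 29:11
As a decimal: 29/11 ≈ 2.64


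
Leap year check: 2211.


No

Rules: divisible by 4 AND (not by 100 OR by 400)
2211 ÷ 4 = 552 remainder 3 → not divisible by 4
Not divisible by 4 → not a leap year


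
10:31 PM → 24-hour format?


22:31

Input: 10:31 PM
PM: 10 + 12 = 22


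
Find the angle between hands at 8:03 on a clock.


136.5°

Hour hand = 8×30 + 3×0.5 = 241.5°
Minute hand = 3×6 = 18°
Difference = |241.5 - 18| = 223.5°
Since > 180°: 360 - 223.5 = 136.5°


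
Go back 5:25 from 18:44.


Start: 1124 minutes from midnight
Subtract: 325 minutes
Remaining: 1124 - 325 = 799
Hours: 13, Minutes: 19

13:19


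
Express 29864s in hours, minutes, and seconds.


8h 17m 44s

Hours: 29864 ÷ 3600 = 8 remainder 1064
Minutes: 1064 ÷ 60 = 17 remainder 44
Seconds: 44


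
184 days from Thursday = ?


Saturday

Start: Thursday (index 3)
(3 + 184) mod 7
= 187 mod 7
= 5
Index 5 → Saturday


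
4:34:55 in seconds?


Hours: 4 × 3600 = 14400
Minutes: 34 × 60 = 2040
Seconds: 55
Total = 14400 + 2040 + 55 = 16495

16495 seconds


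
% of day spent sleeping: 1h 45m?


Time: 105 minutes
Day: 1440 minutes
Percentage = (105/1440) × 100 ≈ 7.3%

7.3%


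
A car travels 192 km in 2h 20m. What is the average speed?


Distance: 192 km
Time: 2h 20m = 140 min = 140/60 = 7/3 hours
Speed = 192 ÷ (7/3) = 192 × 3 / 7 = 576/7 ≈ 82.3 km/h

82.3 km/h


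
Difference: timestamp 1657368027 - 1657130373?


237654 seconds (66.0 hours / 2.75 days)

Difference = 1657368027 - 1657130373 = 237654 seconds
In hours: 237654 / 3600 ≈ 66.0
In days: 237654 / 86400 ≈ 2.75


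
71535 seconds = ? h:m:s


19h 52m 15s

Hours: 71535 ÷ 3600 = 19 remainder 3135
Minutes: 3135 ÷ 60 = 52 remainder 15
Seconds: 15


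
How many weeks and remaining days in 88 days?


Weeks: 88 ÷ 7 = 12 remainder 4

12 weeks 4 days


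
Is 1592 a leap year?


Yes

Rules: divisible by 4 AND (not by 100 OR by 400)
1592 ÷ 4 = 398 exactly → divisible by 4
1592 ÷ 100 = 15 remainder 92 → not divisible by 100
Divisible by 4 but not by 100 → leap year


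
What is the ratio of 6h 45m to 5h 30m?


27:22 (1.23)

Duration 1: 405 minutes
Duration 2: 330 minutes
Ratio = 405:330
GCD = 15
Simplified = 27:22
As a decimal: 27/22 ≈ 1.23


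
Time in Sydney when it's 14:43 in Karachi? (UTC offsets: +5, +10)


Time difference = UTC+10 - UTC+5 = +5 hours
New hour = (14 + 5) mod 24
= 19 mod 24 = 19
Minutes unchanged → 19:43

19:43


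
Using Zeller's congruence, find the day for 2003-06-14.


Saturday

Zeller's congruence:
q=14, m=6, k=3, j=20
h = (14 + ⌊13×7/5⌋ + 3 + ⌊3/4⌋ + ⌊20/4⌋ - 2×20) mod 7
= (14 + 18 + 3 + 0 + 5 - 40) mod 7
= 0 mod 7 = 0
h=0 → Saturday


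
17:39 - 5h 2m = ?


Start: 1059 minutes from midnight
Subtract: 302 minutes
Remaining: 1059 - 302 = 757
Hours: 12, Minutes: 37

12:37


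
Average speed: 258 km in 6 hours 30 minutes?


Distance: 258 km
Time: 6h 30m = 390 min = 390/60 = 13/2 hours
Speed = 258 ÷ (13/2) = 258 × 2 / 13 = 516/13 ≈ 39.7 km/h

39.7 km/h


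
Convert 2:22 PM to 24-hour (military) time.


Input: 2:22 PM
PM: 2 + 12 = 14

14:22


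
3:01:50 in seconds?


10910 seconds

Hours: 3 × 3600 = 10800
Minutes: 1 × 60 = 60
Seconds: 50
Total = 10800 + 60 + 50 = 10910


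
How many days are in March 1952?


Month: March (month 3)
March has 31 days

31 days


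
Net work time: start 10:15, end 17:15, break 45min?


6h 15m (375 minutes)

Total time = (17×60+15) - (10×60+15)
= 1035 - 615 = 420 min
Minus break: 420 - 45 = 375 min
= 6h 15m


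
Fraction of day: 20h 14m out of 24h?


Total minutes: 20×60 + 14 = 1214
Day = 24×60 = 1440 minutes
Fraction = 1214/1440 ≈ 0.8431
As a percentage: 1214/1440 × 100 ≈ 84.31%

0.8431 (84.31%)


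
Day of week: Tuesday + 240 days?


Start: Tuesday (index 1)
(1 + 240) mod 7
= 241 mod 7
= 3
Index 3 → Thursday

Thursday


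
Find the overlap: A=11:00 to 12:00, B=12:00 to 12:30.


0 minutes

Meeting A: 660-720 (in minutes from midnight)
Meeting B: 720-750
Overlap start = max(660, 720) = 720
Overlap end = min(720, 750) = 720
Overlap = max(0, 720 - 720) = 0 min


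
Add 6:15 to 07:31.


13:46

Start: 451 minutes from midnight
Add: 375 minutes
Total: 826 minutes
Hours: 826 ÷ 60 = 13 remainder 46


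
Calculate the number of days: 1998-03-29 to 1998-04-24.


26 days

From March 29, 1998 to April 24, 1998
Rest of March 1998: 31 - 29 = 2
Days into April 1998: 24
Total = 2 + 24 = 26 days


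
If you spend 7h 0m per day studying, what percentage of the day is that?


29.2%

Time: 420 minutes
Day: 1440 minutes
Percentage = (420/1440) × 100 ≈ 29.2%


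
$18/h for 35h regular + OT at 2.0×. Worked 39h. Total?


$774.00

Regular: 35h × $18 = $630.00
Overtime: 39 - 35 = 4h
OT pay: 4h × $18 × 2.0 = $144.00
Total = $630.00 + $144.00 = $774.00


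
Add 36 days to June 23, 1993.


Start: June 23, 1993
Add 36 days
June 23 → July 1: 30 - 23 + 1 = 8 days (36 - 8 = 28 left)
July 1 + 28 = July 29, 1993

July 29, 1993


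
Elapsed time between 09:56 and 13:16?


3h 20m

End time in minutes: 13×60 + 16 = 796
Start time in minutes: 9×60 + 56 = 596
Difference = 796 - 596 = 200 minutes
= 3 hours 20 minutes


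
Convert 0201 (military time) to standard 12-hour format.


2:01 AM

Hour: 2
2 < 12 → AM


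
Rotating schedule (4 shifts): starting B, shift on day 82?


Shifts: A, B, C, D
Start: B (index 1)
Day 82: (1 + 82 - 1) mod 4
= 82 mod 4
= 2
Index 2 → shift C

Shift C


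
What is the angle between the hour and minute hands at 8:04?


Hour hand = 8×30 + 4×0.5 = 242.0°
Minute hand = 4×6 = 24°
Difference = |242.0 - 24| = 218.0°
Since > 180°: 360 - 218.0 = 142.0°

142.0°


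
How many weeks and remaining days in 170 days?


24 weeks 2 days

Weeks: 170 ÷ 7 = 24 remainder 2


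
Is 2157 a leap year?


No

Rules: divisible by 4 AND (not by 100 OR by 400)
2157 ÷ 4 = 539 remainder 1 → not divisible by 4
Not divisible by 4 → not a leap year


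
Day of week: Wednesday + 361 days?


Sunday

Start: Wednesday (index 2)
(2 + 361) mod 7
= 363 mod 7
= 6
Index 6 → Sunday


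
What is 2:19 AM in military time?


Input: 2:19 AM
AM hour stays: 2

02:19


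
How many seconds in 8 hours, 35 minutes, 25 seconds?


30925 seconds

Hours: 8 × 3600 = 28800
Minutes: 35 × 60 = 2100
Seconds: 25
Total = 28800 + 2100 + 25 = 30925


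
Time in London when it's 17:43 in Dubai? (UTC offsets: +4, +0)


Time difference = UTC+0 - UTC+4 = -4 hours
New hour = (17 -4) mod 24
= 13 mod 24 = 13
Minutes unchanged → 13:43

13:43


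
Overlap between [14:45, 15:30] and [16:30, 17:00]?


Meeting A: 885-930 (in minutes from midnight)
Meeting B: 990-1020
Overlap start = max(885, 990) = 990
Overlap end = min(930, 1020) = 930
Overlap = max(0, 930 - 990) = 0 min

0 minutes


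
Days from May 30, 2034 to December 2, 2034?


186 days

From May 30, 2034 to December 2, 2034
Rest of May 2034: 31 - 30 = 1
Full months: June 30, July 31, August 31, September 30, October 31, November 30
Days into December 2034: 2
Total = 1 + 30 + 31 + 31 + 30 + 31 + 30 + 2 = 186 days


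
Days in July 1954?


Month: July (month 7)
July has 31 days

31 days


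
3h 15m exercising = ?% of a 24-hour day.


Time: 195 minutes
Day: 1440 minutes
Percentage = (195/1440) × 100 ≈ 13.5%

13.5%


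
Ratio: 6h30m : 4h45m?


Duration 1: 390 minutes
Duration 2: 285 minutes
Ratio = 390:285
GCD = 15
Simplified = 26:19
As a decimal: 26/19 ≈ 1.37

26:19 (1.37)


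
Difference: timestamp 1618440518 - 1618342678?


Difference = 1618440518 - 1618342678 = 97840 seconds
In hours: 97840 / 3600 ≈ 27.2
In days: 97840 / 86400 ≈ 1.13

97840 seconds (27.2 hours / 1.13 days)


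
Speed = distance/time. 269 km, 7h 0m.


Distance: 269 km
Time: 7 hours
Speed = 269 / 7 ≈ 38.4 km/h

38.4 km/h


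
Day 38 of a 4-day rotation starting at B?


Shifts: A, B, C, D
Start: B (index 1)
Day 38: (1 + 38 - 1) mod 4
= 38 mod 4
= 2
Index 2 → shift C

Shift C


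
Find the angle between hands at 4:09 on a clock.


70.5°

Hour hand = 4×30 + 9×0.5 = 124.5°
Minute hand = 9×6 = 54°
Difference = |124.5 - 54| = 70.5°


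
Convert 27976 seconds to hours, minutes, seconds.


7h 46m 16s

Hours: 27976 ÷ 3600 = 7 remainder 2776
Minutes: 2776 ÷ 60 = 46 remainder 16
Seconds: 16


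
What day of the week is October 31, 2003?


Friday

Zeller's congruence:
q=31, m=10, k=3, j=20
h = (31 + ⌊13×11/5⌋ + 3 + ⌊3/4⌋ + ⌊20/4⌋ - 2×20) mod 7
= (31 + 28 + 3 + 0 + 5 - 40) mod 7
= 27 mod 7 = 6
h=6 → Friday


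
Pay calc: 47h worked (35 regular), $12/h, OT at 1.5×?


$636.00

Regular: 35h × $12 = $420.00
Overtime: 47 - 35 = 12h
OT pay: 12h × $12 × 1.5 = $216.00
Total = $420.00 + $216.00 = $636.00


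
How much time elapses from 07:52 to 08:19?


End time in minutes: 8×60 + 19 = 499
Start time in minutes: 7×60 + 52 = 472
Difference = 499 - 472 = 27 minutes
= 0 hours 27 minutes

0h 27m


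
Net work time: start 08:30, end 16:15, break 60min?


6h 45m (405 minutes)

Total time = (16×60+15) - (8×60+30)
= 975 - 510 = 465 min
Minus break: 465 - 60 = 405 min
= 6h 45m


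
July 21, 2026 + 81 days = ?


Start: July 21, 2026
Add 81 days
July 21 → August 1: 31 - 21 + 1 = 11 days (81 - 11 = 70 left)
August 1 → September 1: 31 - 1 + 1 = 31 days (70 - 31 = 39 left)
September 1 → October 1: 30 - 1 + 1 = 30 days (39 - 30 = 9 left)
October 1 + 9 = October 10, 2026

October 10, 2026


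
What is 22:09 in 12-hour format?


10:09 PM

Hour: 22
22 - 12 = 10 → PM


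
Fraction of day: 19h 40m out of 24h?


0.8194 (81.94%)

Total minutes: 19×60 + 40 = 1180
Day = 24×60 = 1440 minutes
Fraction = 1180/1440 ≈ 0.8194
As a percentage: 1180/1440 × 100 ≈ 81.94%


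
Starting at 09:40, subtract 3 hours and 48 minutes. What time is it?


Start: 580 minutes from midnight
Subtract: 228 minutes
Remaining: 580 - 228 = 352
Hours: 5, Minutes: 52

05:52


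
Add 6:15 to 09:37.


Start: 577 minutes from midnight
Add: 375 minutes
Total: 952 minutes
Hours: 952 ÷ 60 = 15 remainder 52

15:52


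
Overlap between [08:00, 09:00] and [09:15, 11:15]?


Meeting A: 480-540 (in minutes from midnight)
Meeting B: 555-675
Overlap start = max(480, 555) = 555
Overlap end = min(540, 675) = 540
Overlap = max(0, 540 - 555) = 0 min

0 minutes


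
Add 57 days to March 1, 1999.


Start: March 1, 1999
Add 57 days
March 1 → April 1: 31 - 1 + 1 = 31 days (57 - 31 = 26 left)
April 1 + 26 = April 27, 1999

April 27, 1999


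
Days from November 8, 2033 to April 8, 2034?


151 days

From November 8, 2033 to April 8, 2034
Rest of November 2033: 30 - 8 = 22
Full months: December 31, January 31, February 2034 28, March 31
Days into April 2034: 8
Total = 22 + 31 + 31 + 28 + 31 + 8 = 151 days
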